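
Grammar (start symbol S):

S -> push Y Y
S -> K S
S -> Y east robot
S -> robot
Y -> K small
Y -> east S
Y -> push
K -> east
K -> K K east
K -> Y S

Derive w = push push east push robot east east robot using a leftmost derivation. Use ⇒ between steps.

S ⇒ push Y Y ⇒ push push Y ⇒ push push east S ⇒ push push east K S ⇒ push push east K K east S ⇒ push push east Y S K east S ⇒ push push east push S K east S ⇒ push push east push robot K east S ⇒ push push east push robot east east S ⇒ push push east push robot east east robot

S ⇒ push Y Y   [S -> push Y Y]
push Y Y ⇒ push push Y   [Y -> push]
push push Y ⇒ push push east S   [Y -> east S]
push push east S ⇒ push push east K S   [S -> K S]
push push east K S ⇒ push push east K K east S   [K -> K K east]
push push east K K east S ⇒ push push east Y S K east S   [K -> Y S]
push push east Y S K east S ⇒ push push east push S K east S   [Y -> push]
push push east push S K east S ⇒ push push east push robot K east S   [S -> robot]
push push east push robot K east S ⇒ push push east push robot east east S   [K -> east]
push push east push robot east east S ⇒ push push east push robot east east robot   [S -> robot]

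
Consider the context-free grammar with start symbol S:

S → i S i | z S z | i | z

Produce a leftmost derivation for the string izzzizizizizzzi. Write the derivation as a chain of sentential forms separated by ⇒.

S ⇒ iSi   [S → i S i]
iSi ⇒ izSzi   [S → z S z]
izSzi ⇒ izzSzzi   [S → z S z]
izzSzzi ⇒ izzzSzzzi   [S → z S z]
izzzSzzzi ⇒ izzziSizzzi   [S → i S i]
izzziSizzzi ⇒ izzzizSzizzzi   [S → z S z]
izzzizSzizzzi ⇒ izzziziSizizzzi   [S → i S i]
izzziziSizizzzi ⇒ izzzizizizizzzi   [S → z]

S ⇒ iSi ⇒ izSzi ⇒ izzSzzi ⇒ izzzSzzzi ⇒ izzziSizzzi ⇒ izzzizSzizzzi ⇒ izzziziSizizzzi ⇒ izzzizizizizzzi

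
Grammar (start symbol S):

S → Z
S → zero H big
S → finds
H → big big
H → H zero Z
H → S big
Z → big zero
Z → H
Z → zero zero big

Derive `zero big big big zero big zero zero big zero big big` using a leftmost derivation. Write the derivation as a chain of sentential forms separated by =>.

S => Z => H => S big => zero H big big => zero H zero Z big big => zero H zero Z zero Z big big => zero S big zero Z zero Z big big => zero Z big zero Z zero Z big big => zero H big zero Z zero Z big big => zero big big big zero Z zero Z big big => zero big big big zero big zero zero Z big big => zero big big big zero big zero zero big zero big big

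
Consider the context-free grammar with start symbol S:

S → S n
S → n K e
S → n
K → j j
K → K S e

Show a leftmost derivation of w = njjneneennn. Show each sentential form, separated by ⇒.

S ⇒ Sn ⇒ Snn ⇒ Snnn ⇒ nKennn ⇒ nKSeennn ⇒ nKSeSeennn ⇒ njjSeSeennn ⇒ njjneSeennn ⇒ njjneneennn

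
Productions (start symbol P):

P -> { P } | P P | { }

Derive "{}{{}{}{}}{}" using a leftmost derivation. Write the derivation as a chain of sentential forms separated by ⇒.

P ⇒ PP   [P -> P P]
PP ⇒ PPP   [P -> P P]
PPP ⇒ {}PP   [P -> { }]
{}PP ⇒ {}{P}P   [P -> { P }]
{}{P}P ⇒ {}{PP}P   [P -> P P]
{}{PP}P ⇒ {}{PPP}P   [P -> P P]
{}{PPP}P ⇒ {}{{}PP}P   [P -> { }]
{}{{}PP}P ⇒ {}{{}{}P}P   [P -> { }]
{}{{}{}P}P ⇒ {}{{}{}{}}P   [P -> { }]
{}{{}{}{}}P ⇒ {}{{}{}{}}{}   [P -> { }]

P ⇒ PP ⇒ PPP ⇒ {}PP ⇒ {}{P}P ⇒ {}{PP}P ⇒ {}{PPP}P ⇒ {}{{}PP}P ⇒ {}{{}{}P}P ⇒ {}{{}{}{}}P ⇒ {}{{}{}{}}{}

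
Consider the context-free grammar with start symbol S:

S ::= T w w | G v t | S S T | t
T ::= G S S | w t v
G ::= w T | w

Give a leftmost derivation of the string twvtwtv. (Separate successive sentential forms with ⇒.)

S ⇒ SST ⇒ tST ⇒ tGvtT ⇒ twvtT ⇒ twvtwtv

S ⇒ SST   [S ::= S S T]
SST ⇒ tST   [S ::= t]
tST ⇒ tGvtT   [S ::= G v t]
tGvtT ⇒ twvtT   [G ::= w]
twvtT ⇒ twvtwtv   [T ::= w t v]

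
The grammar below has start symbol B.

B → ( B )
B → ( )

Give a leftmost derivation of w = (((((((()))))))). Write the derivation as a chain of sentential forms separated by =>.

B => (B) => ((B)) => (((B))) => ((((B)))) => (((((B))))) => ((((((B)))))) => (((((((B))))))) => (((((((())))))))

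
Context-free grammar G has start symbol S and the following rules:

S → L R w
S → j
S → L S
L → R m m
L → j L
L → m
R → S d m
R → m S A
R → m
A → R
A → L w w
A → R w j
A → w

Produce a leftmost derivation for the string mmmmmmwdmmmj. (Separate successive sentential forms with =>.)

S => LS   [S → L S]
LS => mS   [L → m]
mS => mLS   [S → L S]
mLS => mRmmS   [L → R m m]
mRmmS => mmmmS   [R → m]
mmmmS => mmmmLS   [S → L S]
mmmmLS => mmmmRmmS   [L → R m m]
mmmmRmmS => mmmmSdmmmS   [R → S d m]
mmmmSdmmmS => mmmmLRwdmmmS   [S → L R w]
mmmmLRwdmmmS => mmmmmRwdmmmS   [L → m]
mmmmmRwdmmmS => mmmmmmwdmmmS   [R → m]
mmmmmmwdmmmS => mmmmmmwdmmmj   [S → j]

S => LS => mS => mLS => mRmmS => mmmmS => mmmmLS => mmmmRmmS => mmmmSdmmmS => mmmmLRwdmmmS => mmmmmRwdmmmS => mmmmmmwdmmmS => mmmmmmwdmmmj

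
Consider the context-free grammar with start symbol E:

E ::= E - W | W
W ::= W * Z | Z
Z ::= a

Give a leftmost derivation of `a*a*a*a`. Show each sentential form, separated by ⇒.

E⇒W⇒W*Z⇒W*Z*Z⇒W*Z*Z*Z⇒Z*Z*Z*Z⇒a*Z*Z*Z⇒a*a*Z*Z⇒a*a*a*Z⇒a*a*a*a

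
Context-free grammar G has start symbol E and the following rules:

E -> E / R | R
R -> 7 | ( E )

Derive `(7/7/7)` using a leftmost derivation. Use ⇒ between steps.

E ⇒ R   [E -> R]
R ⇒ (E)   [R -> ( E )]
(E) ⇒ (E/R)   [E -> E / R]
(E/R) ⇒ (E/R/R)   [E -> E / R]
(E/R/R) ⇒ (R/R/R)   [E -> R]
(R/R/R) ⇒ (7/R/R)   [R -> 7]
(7/R/R) ⇒ (7/7/R)   [R -> 7]
(7/7/R) ⇒ (7/7/7)   [R -> 7]

E ⇒ R ⇒ (E) ⇒ (E/R) ⇒ (E/R/R) ⇒ (R/R/R) ⇒ (7/R/R) ⇒ (7/7/R) ⇒ (7/7/7)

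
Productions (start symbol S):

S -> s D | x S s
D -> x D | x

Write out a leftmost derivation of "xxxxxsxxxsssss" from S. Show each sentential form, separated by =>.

S => xSs => xxSss => xxxSsss => xxxxSssss => xxxxxSsssss => xxxxxsDsssss => xxxxxsxDsssss => xxxxxsxxDsssss => xxxxxsxxxsssss

S => xSs   [S -> x S s]
xSs => xxSss   [S -> x S s]
xxSss => xxxSsss   [S -> x S s]
xxxSsss => xxxxSssss   [S -> x S s]
xxxxSssss => xxxxxSsssss   [S -> x S s]
xxxxxSsssss => xxxxxsDsssss   [S -> s D]
xxxxxsDsssss => xxxxxsxDsssss   [D -> x D]
xxxxxsxDsssss => xxxxxsxxDsssss   [D -> x D]
xxxxxsxxDsssss => xxxxxsxxxsssss   [D -> x]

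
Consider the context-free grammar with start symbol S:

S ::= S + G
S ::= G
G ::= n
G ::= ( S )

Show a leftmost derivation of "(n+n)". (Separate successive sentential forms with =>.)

S => G   [S ::= G]
G => (S)   [G ::= ( S )]
(S) => (S+G)   [S ::= S + G]
(S+G) => (G+G)   [S ::= G]
(G+G) => (n+G)   [G ::= n]
(n+G) => (n+n)   [G ::= n]

S=>G=>(S)=>(S+G)=>(G+G)=>(n+G)=>(n+n)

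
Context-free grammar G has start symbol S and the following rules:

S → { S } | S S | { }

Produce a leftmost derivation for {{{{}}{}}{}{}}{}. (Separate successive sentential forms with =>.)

S => SS => {S}S => {SS}S => {SSS}S => {{S}SS}S => {{SS}SS}S => {{{S}S}SS}S => {{{{}}S}SS}S => {{{{}}{}}SS}S => {{{{}}{}}{}S}S => {{{{}}{}}{}{}}S => {{{{}}{}}{}{}}{}

S => SS   [S → S S]
SS => {S}S   [S → { S }]
{S}S => {SS}S   [S → S S]
{SS}S => {SSS}S   [S → S S]
{SSS}S => {{S}SS}S   [S → { S }]
{{S}SS}S => {{SS}SS}S   [S → S S]
{{SS}SS}S => {{{S}S}SS}S   [S → { S }]
{{{S}S}SS}S => {{{{}}S}SS}S   [S → { }]
{{{{}}S}SS}S => {{{{}}{}}SS}S   [S → { }]
{{{{}}{}}SS}S => {{{{}}{}}{}S}S   [S → { }]
{{{{}}{}}{}S}S => {{{{}}{}}{}{}}S   [S → { }]
{{{{}}{}}{}{}}S => {{{{}}{}}{}{}}{}   [S → { }]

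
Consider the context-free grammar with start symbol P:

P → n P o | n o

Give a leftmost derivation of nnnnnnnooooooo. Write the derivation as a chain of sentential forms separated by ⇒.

P ⇒ nPo   [P → n P o]
nPo ⇒ nnPoo   [P → n P o]
nnPoo ⇒ nnnPooo   [P → n P o]
nnnPooo ⇒ nnnnPoooo   [P → n P o]
nnnnPoooo ⇒ nnnnnPooooo   [P → n P o]
nnnnnPooooo ⇒ nnnnnnPoooooo   [P → n P o]
nnnnnnPoooooo ⇒ nnnnnnnooooooo   [P → n o]

P⇒nPo⇒nnPoo⇒nnnPooo⇒nnnnPoooo⇒nnnnnPooooo⇒nnnnnnPoooooo⇒nnnnnnnooooooo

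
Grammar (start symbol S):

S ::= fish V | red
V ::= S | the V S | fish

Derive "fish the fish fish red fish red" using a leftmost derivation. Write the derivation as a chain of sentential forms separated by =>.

S => fish V => fish the V S => fish the S S => fish the fish V S => fish the fish S S => fish the fish fish V S => fish the fish fish S S => fish the fish fish red S => fish the fish fish red fish V => fish the fish fish red fish S => fish the fish fish red fish red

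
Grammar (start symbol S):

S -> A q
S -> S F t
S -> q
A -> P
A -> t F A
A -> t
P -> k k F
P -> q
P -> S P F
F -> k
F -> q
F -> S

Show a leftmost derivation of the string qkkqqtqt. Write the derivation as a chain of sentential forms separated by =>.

S => SFt   [S -> S F t]
SFt => SFtFt   [S -> S F t]
SFtFt => qFtFt   [S -> q]
qFtFt => qStFt   [F -> S]
qStFt => qAqtFt   [S -> A q]
qAqtFt => qPqtFt   [A -> P]
qPqtFt => qkkFqtFt   [P -> k k F]
qkkFqtFt => qkkqqtFt   [F -> q]
qkkqqtFt => qkkqqtqt   [F -> q]

S=>SFt=>SFtFt=>qFtFt=>qStFt=>qAqtFt=>qPqtFt=>qkkFqtFt=>qkkqqtFt=>qkkqqtqt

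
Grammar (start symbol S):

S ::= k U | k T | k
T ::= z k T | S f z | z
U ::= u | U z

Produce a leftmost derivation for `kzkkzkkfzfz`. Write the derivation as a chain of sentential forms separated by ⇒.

S ⇒ kT   [S ::= k T]
kT ⇒ kzkT   [T ::= z k T]
kzkT ⇒ kzkSfz   [T ::= S f z]
kzkSfz ⇒ kzkkTfz   [S ::= k T]
kzkkTfz ⇒ kzkkzkTfz   [T ::= z k T]
kzkkzkTfz ⇒ kzkkzkSfzfz   [T ::= S f z]
kzkkzkSfzfz ⇒ kzkkzkkfzfz   [S ::= k]

S ⇒ kT ⇒ kzkT ⇒ kzkSfz ⇒ kzkkTfz ⇒ kzkkzkTfz ⇒ kzkkzkSfzfz ⇒ kzkkzkkfzfz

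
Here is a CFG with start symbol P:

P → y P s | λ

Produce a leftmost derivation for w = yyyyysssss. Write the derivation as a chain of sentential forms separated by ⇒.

P ⇒ yPs   [P → y P s]
yPs ⇒ yyPss   [P → y P s]
yyPss ⇒ yyyPsss   [P → y P s]
yyyPsss ⇒ yyyyPssss   [P → y P s]
yyyyPssss ⇒ yyyyyPsssss   [P → y P s]
yyyyyPsssss ⇒ yyyyysssss   [P → λ]

P ⇒ yPs ⇒ yyPss ⇒ yyyPsss ⇒ yyyyPssss ⇒ yyyyyPsssss ⇒ yyyyysssss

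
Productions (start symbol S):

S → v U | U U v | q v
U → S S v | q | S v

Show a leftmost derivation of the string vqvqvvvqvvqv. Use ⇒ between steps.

S ⇒ UUv ⇒ SvUv ⇒ UUvvUv ⇒ SvUvvUv ⇒ vUvUvvUv ⇒ vSSvvUvvUv ⇒ vqvSvvUvvUv ⇒ vqvqvvvUvvUv ⇒ vqvqvvvqvvUv ⇒ vqvqvvvqvvqv

S ⇒ UUv   [S → U U v]
UUv ⇒ SvUv   [U → S v]
SvUv ⇒ UUvvUv   [S → U U v]
UUvvUv ⇒ SvUvvUv   [U → S v]
SvUvvUv ⇒ vUvUvvUv   [S → v U]
vUvUvvUv ⇒ vSSvvUvvUv   [U → S S v]
vSSvvUvvUv ⇒ vqvSvvUvvUv   [S → q v]
vqvSvvUvvUv ⇒ vqvqvvvUvvUv   [S → q v]
vqvqvvvUvvUv ⇒ vqvqvvvqvvUv   [U → q]
vqvqvvvqvvUv ⇒ vqvqvvvqvvqv   [U → q]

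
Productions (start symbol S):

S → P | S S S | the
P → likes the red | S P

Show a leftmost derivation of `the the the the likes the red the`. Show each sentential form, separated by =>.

S => S S S => the S S => the P S => the S P S => the S S S P S => the the S S P S => the the the S P S => the the the the P S => the the the the likes the red S => the the the the likes the red the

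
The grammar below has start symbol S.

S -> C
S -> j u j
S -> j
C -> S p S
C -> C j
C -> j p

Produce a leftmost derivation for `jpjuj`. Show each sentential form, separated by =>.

S=>C=>SpS=>jpS=>jpjuj

S => C   [S -> C]
C => SpS   [C -> S p S]
SpS => jpS   [S -> j]
jpS => jpjuj   [S -> j u j]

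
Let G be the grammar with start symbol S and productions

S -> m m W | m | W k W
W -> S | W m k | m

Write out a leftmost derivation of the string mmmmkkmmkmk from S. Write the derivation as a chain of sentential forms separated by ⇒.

S ⇒ mmW   [S -> m m W]
mmW ⇒ mmWmk   [W -> W m k]
mmWmk ⇒ mmSmk   [W -> S]
mmSmk ⇒ mmWkWmk   [S -> W k W]
mmWkWmk ⇒ mmWmkkWmk   [W -> W m k]
mmWmkkWmk ⇒ mmmmkkWmk   [W -> m]
mmmmkkWmk ⇒ mmmmkkWmkmk   [W -> W m k]
mmmmkkWmkmk ⇒ mmmmkkmmkmk   [W -> m]

S ⇒ mmW ⇒ mmWmk ⇒ mmSmk ⇒ mmWkWmk ⇒ mmWmkkWmk ⇒ mmmmkkWmk ⇒ mmmmkkWmkmk ⇒ mmmmkkmmkmk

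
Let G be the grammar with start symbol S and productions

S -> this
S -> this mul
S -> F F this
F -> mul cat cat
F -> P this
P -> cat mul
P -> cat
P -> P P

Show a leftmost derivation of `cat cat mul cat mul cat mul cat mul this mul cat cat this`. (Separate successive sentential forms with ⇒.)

S ⇒ F F this ⇒ P this F this ⇒ P P this F this ⇒ P P P this F this ⇒ P P P P this F this ⇒ cat P P P this F this ⇒ cat P P P P this F this ⇒ cat cat mul P P P this F this ⇒ cat cat mul cat mul P P this F this ⇒ cat cat mul cat mul cat mul P this F this ⇒ cat cat mul cat mul cat mul cat mul this F this ⇒ cat cat mul cat mul cat mul cat mul this mul cat cat this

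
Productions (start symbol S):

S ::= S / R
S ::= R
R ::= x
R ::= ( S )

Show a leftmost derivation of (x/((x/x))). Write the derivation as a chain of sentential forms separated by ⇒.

S ⇒ R ⇒ (S) ⇒ (S/R) ⇒ (R/R) ⇒ (x/R) ⇒ (x/(S)) ⇒ (x/(R)) ⇒ (x/((S))) ⇒ (x/((S/R))) ⇒ (x/((R/R))) ⇒ (x/((x/R))) ⇒ (x/((x/x)))

S ⇒ R   [S ::= R]
R ⇒ (S)   [R ::= ( S )]
(S) ⇒ (S/R)   [S ::= S / R]
(S/R) ⇒ (R/R)   [S ::= R]
(R/R) ⇒ (x/R)   [R ::= x]
(x/R) ⇒ (x/(S))   [R ::= ( S )]
(x/(S)) ⇒ (x/(R))   [S ::= R]
(x/(R)) ⇒ (x/((S)))   [R ::= ( S )]
(x/((S))) ⇒ (x/((S/R)))   [S ::= S / R]
(x/((S/R))) ⇒ (x/((R/R)))   [S ::= R]
(x/((R/R))) ⇒ (x/((x/R)))   [R ::= x]
(x/((x/R))) ⇒ (x/((x/x)))   [R ::= x]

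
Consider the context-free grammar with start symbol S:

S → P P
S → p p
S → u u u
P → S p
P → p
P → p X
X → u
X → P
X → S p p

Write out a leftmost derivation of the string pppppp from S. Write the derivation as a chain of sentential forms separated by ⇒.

S ⇒ PP   [S → P P]
PP ⇒ SpP   [P → S p]
SpP ⇒ PPpP   [S → P P]
PPpP ⇒ pPpP   [P → p]
pPpP ⇒ pSppP   [P → S p]
pSppP ⇒ pppppP   [S → p p]
pppppP ⇒ pppppp   [P → p]

S ⇒ PP ⇒ SpP ⇒ PPpP ⇒ pPpP ⇒ pSppP ⇒ pppppP ⇒ pppppp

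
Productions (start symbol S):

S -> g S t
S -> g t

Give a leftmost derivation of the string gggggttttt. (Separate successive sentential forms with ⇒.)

S ⇒ gSt ⇒ ggStt ⇒ gggSttt ⇒ ggggStttt ⇒ gggggttttt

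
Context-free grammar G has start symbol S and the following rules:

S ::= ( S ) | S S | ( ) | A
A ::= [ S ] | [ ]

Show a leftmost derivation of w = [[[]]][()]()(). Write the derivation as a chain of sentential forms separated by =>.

S => SS   [S ::= S S]
SS => AS   [S ::= A]
AS => [S]S   [A ::= [ S ]]
[S]S => [A]S   [S ::= A]
[A]S => [[S]]S   [A ::= [ S ]]
[[S]]S => [[A]]S   [S ::= A]
[[A]]S => [[[]]]S   [A ::= [ ]]
[[[]]]S => [[[]]]SS   [S ::= S S]
[[[]]]SS => [[[]]]SSS   [S ::= S S]
[[[]]]SSS => [[[]]]ASS   [S ::= A]
[[[]]]ASS => [[[]]][S]SS   [A ::= [ S ]]
[[[]]][S]SS => [[[]]][()]SS   [S ::= ( )]
[[[]]][()]SS => [[[]]][()]()S   [S ::= ( )]
[[[]]][()]()S => [[[]]][()]()()   [S ::= ( )]

S=>SS=>AS=>[S]S=>[A]S=>[[S]]S=>[[A]]S=>[[[]]]S=>[[[]]]SS=>[[[]]]SSS=>[[[]]]ASS=>[[[]]][S]SS=>[[[]]][()]SS=>[[[]]][()]()S=>[[[]]][()]()()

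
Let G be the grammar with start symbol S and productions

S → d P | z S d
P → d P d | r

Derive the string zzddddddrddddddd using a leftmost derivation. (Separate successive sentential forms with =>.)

S => zSd   [S → z S d]
zSd => zzSdd   [S → z S d]
zzSdd => zzdPdd   [S → d P]
zzdPdd => zzddPddd   [P → d P d]
zzddPddd => zzdddPdddd   [P → d P d]
zzdddPdddd => zzddddPddddd   [P → d P d]
zzddddPddddd => zzdddddPdddddd   [P → d P d]
zzdddddPdddddd => zzddddddPddddddd   [P → d P d]
zzddddddPddddddd => zzddddddrddddddd   [P → r]

S => zSd => zzSdd => zzdPdd => zzddPddd => zzdddPdddd => zzddddPddddd => zzdddddPdddddd => zzddddddPddddddd => zzddddddrddddddd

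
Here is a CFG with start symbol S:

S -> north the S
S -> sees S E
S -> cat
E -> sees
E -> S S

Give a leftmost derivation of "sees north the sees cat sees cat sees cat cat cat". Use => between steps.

S => sees S E   [S -> sees S E]
sees S E => sees north the S E   [S -> north the S]
sees north the S E => sees north the sees S E E   [S -> sees S E]
sees north the sees S E E => sees north the sees cat E E   [S -> cat]
sees north the sees cat E E => sees north the sees cat sees E   [E -> sees]
sees north the sees cat sees E => sees north the sees cat sees S S   [E -> S S]
sees north the sees cat sees S S => sees north the sees cat sees cat S   [S -> cat]
sees north the sees cat sees cat S => sees north the sees cat sees cat sees S E   [S -> sees S E]
sees north the sees cat sees cat sees S E => sees north the sees cat sees cat sees cat E   [S -> cat]
sees north the sees cat sees cat sees cat E => sees north the sees cat sees cat sees cat S S   [E -> S S]
sees north the sees cat sees cat sees cat S S => sees north the sees cat sees cat sees cat cat S   [S -> cat]
sees north the sees cat sees cat sees cat cat S => sees north the sees cat sees cat sees cat cat cat   [S -> cat]

S => sees S E => sees north the S E => sees north the sees S E E => sees north the sees cat E E => sees north the sees cat sees E => sees north the sees cat sees S S => sees north the sees cat sees cat S => sees north the sees cat sees cat sees S E => sees north the sees cat sees cat sees cat E => sees north the sees cat sees cat sees cat S S => sees north the sees cat sees cat sees cat cat S => sees north the sees cat sees cat sees cat cat cat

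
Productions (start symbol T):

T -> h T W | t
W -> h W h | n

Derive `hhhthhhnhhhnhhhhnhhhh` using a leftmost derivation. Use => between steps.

T => hTW   [T -> h T W]
hTW => hhTWW   [T -> h T W]
hhTWW => hhhTWWW   [T -> h T W]
hhhTWWW => hhhtWWW   [T -> t]
hhhtWWW => hhhthWhWW   [W -> h W h]
hhhthWhWW => hhhthhWhhWW   [W -> h W h]
hhhthhWhhWW => hhhthhhWhhhWW   [W -> h W h]
hhhthhhWhhhWW => hhhthhhnhhhWW   [W -> n]
hhhthhhnhhhWW => hhhthhhnhhhnW   [W -> n]
hhhthhhnhhhnW => hhhthhhnhhhnhWh   [W -> h W h]
hhhthhhnhhhnhWh => hhhthhhnhhhnhhWhh   [W -> h W h]
hhhthhhnhhhnhhWhh => hhhthhhnhhhnhhhWhhh   [W -> h W h]
hhhthhhnhhhnhhhWhhh => hhhthhhnhhhnhhhhWhhhh   [W -> h W h]
hhhthhhnhhhnhhhhWhhhh => hhhthhhnhhhnhhhhnhhhh   [W -> n]

T => hTW => hhTWW => hhhTWWW => hhhtWWW => hhhthWhWW => hhhthhWhhWW => hhhthhhWhhhWW => hhhthhhnhhhWW => hhhthhhnhhhnW => hhhthhhnhhhnhWh => hhhthhhnhhhnhhWhh => hhhthhhnhhhnhhhWhhh => hhhthhhnhhhnhhhhWhhhh => hhhthhhnhhhnhhhhnhhhh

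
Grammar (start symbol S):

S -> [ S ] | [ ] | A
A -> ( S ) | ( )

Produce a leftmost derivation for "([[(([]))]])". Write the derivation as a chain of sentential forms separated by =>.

S => A => (S) => ([S]) => ([[S]]) => ([[A]]) => ([[(S)]]) => ([[(A)]]) => ([[((S))]]) => ([[(([]))]])

S => A   [S -> A]
A => (S)   [A -> ( S )]
(S) => ([S])   [S -> [ S ]]
([S]) => ([[S]])   [S -> [ S ]]
([[S]]) => ([[A]])   [S -> A]
([[A]]) => ([[(S)]])   [A -> ( S )]
([[(S)]]) => ([[(A)]])   [S -> A]
([[(A)]]) => ([[((S))]])   [A -> ( S )]
([[((S))]]) => ([[(([]))]])   [S -> [ ]]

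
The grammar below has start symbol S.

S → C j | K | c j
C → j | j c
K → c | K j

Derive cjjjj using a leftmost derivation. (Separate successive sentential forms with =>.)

S => K   [S → K]
K => Kj   [K → K j]
Kj => Kjj   [K → K j]
Kjj => Kjjj   [K → K j]
Kjjj => Kjjjj   [K → K j]
Kjjjj => cjjjj   [K → c]

S=>K=>Kj=>Kjj=>Kjjj=>Kjjjj=>cjjjj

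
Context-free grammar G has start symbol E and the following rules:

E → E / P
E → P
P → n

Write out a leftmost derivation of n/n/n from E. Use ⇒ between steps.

E ⇒ E/P ⇒ E/P/P ⇒ P/P/P ⇒ n/P/P ⇒ n/n/P ⇒ n/n/n

E ⇒ E/P   [E → E / P]
E/P ⇒ E/P/P   [E → E / P]
E/P/P ⇒ P/P/P   [E → P]
P/P/P ⇒ n/P/P   [P → n]
n/P/P ⇒ n/n/P   [P → n]
n/n/P ⇒ n/n/n   [P → n]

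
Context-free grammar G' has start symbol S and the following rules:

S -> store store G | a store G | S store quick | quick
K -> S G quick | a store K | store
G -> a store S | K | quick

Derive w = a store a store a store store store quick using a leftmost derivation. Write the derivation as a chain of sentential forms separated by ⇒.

S ⇒ a store G   [S -> a store G]
a store G ⇒ a store a store S   [G -> a store S]
a store a store S ⇒ a store a store S store quick   [S -> S store quick]
a store a store S store quick ⇒ a store a store a store G store quick   [S -> a store G]
a store a store a store G store quick ⇒ a store a store a store K store quick   [G -> K]
a store a store a store K store quick ⇒ a store a store a store store store quick   [K -> store]

S ⇒ a store G ⇒ a store a store S ⇒ a store a store S store quick ⇒ a store a store a store G store quick ⇒ a store a store a store K store quick ⇒ a store a store a store store store quick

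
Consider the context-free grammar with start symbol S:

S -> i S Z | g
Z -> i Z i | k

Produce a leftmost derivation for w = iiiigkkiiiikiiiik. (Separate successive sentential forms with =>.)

S => iSZ => iiSZZ => iiiSZZZ => iiiiSZZZZ => iiiigZZZZ => iiiigkZZZ => iiiigkkZZ => iiiigkkiZiZ => iiiigkkiiZiiZ => iiiigkkiiiZiiiZ => iiiigkkiiiiZiiiiZ => iiiigkkiiiikiiiiZ => iiiigkkiiiikiiiik

S => iSZ   [S -> i S Z]
iSZ => iiSZZ   [S -> i S Z]
iiSZZ => iiiSZZZ   [S -> i S Z]
iiiSZZZ => iiiiSZZZZ   [S -> i S Z]
iiiiSZZZZ => iiiigZZZZ   [S -> g]
iiiigZZZZ => iiiigkZZZ   [Z -> k]
iiiigkZZZ => iiiigkkZZ   [Z -> k]
iiiigkkZZ => iiiigkkiZiZ   [Z -> i Z i]
iiiigkkiZiZ => iiiigkkiiZiiZ   [Z -> i Z i]
iiiigkkiiZiiZ => iiiigkkiiiZiiiZ   [Z -> i Z i]
iiiigkkiiiZiiiZ => iiiigkkiiiiZiiiiZ   [Z -> i Z i]
iiiigkkiiiiZiiiiZ => iiiigkkiiiikiiiiZ   [Z -> k]
iiiigkkiiiikiiiiZ => iiiigkkiiiikiiiik   [Z -> k]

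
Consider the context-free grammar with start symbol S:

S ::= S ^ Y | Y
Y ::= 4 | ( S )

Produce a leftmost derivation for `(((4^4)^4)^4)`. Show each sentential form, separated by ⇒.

S⇒Y⇒(S)⇒(S^Y)⇒(Y^Y)⇒((S)^Y)⇒((S^Y)^Y)⇒((Y^Y)^Y)⇒(((S)^Y)^Y)⇒(((S^Y)^Y)^Y)⇒(((Y^Y)^Y)^Y)⇒(((4^Y)^Y)^Y)⇒(((4^4)^Y)^Y)⇒(((4^4)^4)^Y)⇒(((4^4)^4)^4)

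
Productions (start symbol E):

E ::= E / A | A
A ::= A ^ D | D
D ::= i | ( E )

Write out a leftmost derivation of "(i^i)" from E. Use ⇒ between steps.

E ⇒ A ⇒ D ⇒ (E) ⇒ (A) ⇒ (A^D) ⇒ (D^D) ⇒ (i^D) ⇒ (i^i)

E ⇒ A   [E ::= A]
A ⇒ D   [A ::= D]
D ⇒ (E)   [D ::= ( E )]
(E) ⇒ (A)   [E ::= A]
(A) ⇒ (A^D)   [A ::= A ^ D]
(A^D) ⇒ (D^D)   [A ::= D]
(D^D) ⇒ (i^D)   [D ::= i]
(i^D) ⇒ (i^i)   [D ::= i]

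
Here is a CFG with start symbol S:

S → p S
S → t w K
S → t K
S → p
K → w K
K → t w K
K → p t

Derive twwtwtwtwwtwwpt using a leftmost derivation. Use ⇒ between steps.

S ⇒ twK ⇒ twwK ⇒ twwtwK ⇒ twwtwtwK ⇒ twwtwtwtwK ⇒ twwtwtwtwwK ⇒ twwtwtwtwwtwK ⇒ twwtwtwtwwtwwK ⇒ twwtwtwtwwtwwpt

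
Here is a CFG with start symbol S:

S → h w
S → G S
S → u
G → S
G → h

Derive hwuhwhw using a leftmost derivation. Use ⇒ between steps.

S⇒GS⇒SS⇒GSS⇒SSS⇒GSSS⇒SSSS⇒hwSSS⇒hwuSS⇒hwuhwS⇒hwuhwhw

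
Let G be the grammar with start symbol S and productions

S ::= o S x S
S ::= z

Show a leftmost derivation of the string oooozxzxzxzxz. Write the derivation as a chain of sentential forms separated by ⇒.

S⇒oSxS⇒ooSxSxS⇒oooSxSxSxS⇒ooooSxSxSxSxS⇒oooozxSxSxSxS⇒oooozxzxSxSxS⇒oooozxzxzxSxS⇒oooozxzxzxzxS⇒oooozxzxzxzxz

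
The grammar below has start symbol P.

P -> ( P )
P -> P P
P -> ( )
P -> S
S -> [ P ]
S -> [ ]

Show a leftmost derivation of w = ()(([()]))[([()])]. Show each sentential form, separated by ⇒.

P⇒PP⇒()P⇒()PP⇒()(P)P⇒()((P))P⇒()((S))P⇒()(([P]))P⇒()(([()]))P⇒()(([()]))S⇒()(([()]))[P]⇒()(([()]))[(P)]⇒()(([()]))[(S)]⇒()(([()]))[([P])]⇒()(([()]))[([()])]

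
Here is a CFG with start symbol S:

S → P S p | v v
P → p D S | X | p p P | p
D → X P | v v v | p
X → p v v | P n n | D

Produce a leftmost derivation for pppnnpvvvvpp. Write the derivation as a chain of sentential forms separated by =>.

S => PSp   [S → P S p]
PSp => pSp   [P → p]
pSp => pPSpp   [S → P S p]
pPSpp => ppDSSpp   [P → p D S]
ppDSSpp => ppXPSSpp   [D → X P]
ppXPSSpp => ppPnnPSSpp   [X → P n n]
ppPnnPSSpp => pppnnPSSpp   [P → p]
pppnnPSSpp => pppnnpSSpp   [P → p]
pppnnpSSpp => pppnnpvvSpp   [S → v v]
pppnnpvvSpp => pppnnpvvvvpp   [S → v v]

S => PSp => pSp => pPSpp => ppDSSpp => ppXPSSpp => ppPnnPSSpp => pppnnPSSpp => pppnnpSSpp => pppnnpvvSpp => pppnnpvvvvpp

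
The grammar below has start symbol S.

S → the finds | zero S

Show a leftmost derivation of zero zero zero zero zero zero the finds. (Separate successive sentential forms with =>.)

S => zero S   [S → zero S]
zero S => zero zero S   [S → zero S]
zero zero S => zero zero zero S   [S → zero S]
zero zero zero S => zero zero zero zero S   [S → zero S]
zero zero zero zero S => zero zero zero zero zero S   [S → zero S]
zero zero zero zero zero S => zero zero zero zero zero zero S   [S → zero S]
zero zero zero zero zero zero S => zero zero zero zero zero zero the finds   [S → the finds]

S => zero S => zero zero S => zero zero zero S => zero zero zero zero S => zero zero zero zero zero S => zero zero zero zero zero zero S => zero zero zero zero zero zero the finds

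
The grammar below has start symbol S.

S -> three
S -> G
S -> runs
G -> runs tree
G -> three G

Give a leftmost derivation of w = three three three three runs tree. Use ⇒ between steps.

S ⇒ G ⇒ three G ⇒ three three G ⇒ three three three G ⇒ three three three three G ⇒ three three three three runs tree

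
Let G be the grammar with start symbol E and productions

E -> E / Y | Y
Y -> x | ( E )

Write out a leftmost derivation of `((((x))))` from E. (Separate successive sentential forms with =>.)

E => Y   [E -> Y]
Y => (E)   [Y -> ( E )]
(E) => (Y)   [E -> Y]
(Y) => ((E))   [Y -> ( E )]
((E)) => ((Y))   [E -> Y]
((Y)) => (((E)))   [Y -> ( E )]
(((E))) => (((Y)))   [E -> Y]
(((Y))) => ((((E))))   [Y -> ( E )]
((((E)))) => ((((Y))))   [E -> Y]
((((Y)))) => ((((x))))   [Y -> x]

E=>Y=>(E)=>(Y)=>((E))=>((Y))=>(((E)))=>(((Y)))=>((((E))))=>((((Y))))=>((((x))))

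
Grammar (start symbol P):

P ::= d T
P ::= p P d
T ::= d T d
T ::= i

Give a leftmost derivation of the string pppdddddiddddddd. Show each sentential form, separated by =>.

P => pPd => ppPdd => pppPddd => pppdTddd => pppddTdddd => pppdddTddddd => pppddddTdddddd => pppdddddTddddddd => pppdddddiddddddd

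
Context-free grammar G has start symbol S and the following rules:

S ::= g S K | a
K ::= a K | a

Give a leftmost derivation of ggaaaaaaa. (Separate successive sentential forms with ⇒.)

S⇒gSK⇒ggSKK⇒ggaKK⇒ggaaKK⇒ggaaaKK⇒ggaaaaKK⇒ggaaaaaKK⇒ggaaaaaaK⇒ggaaaaaaa

S ⇒ gSK   [S ::= g S K]
gSK ⇒ ggSKK   [S ::= g S K]
ggSKK ⇒ ggaKK   [S ::= a]
ggaKK ⇒ ggaaKK   [K ::= a K]
ggaaKK ⇒ ggaaaKK   [K ::= a K]
ggaaaKK ⇒ ggaaaaKK   [K ::= a K]
ggaaaaKK ⇒ ggaaaaaKK   [K ::= a K]
ggaaaaaKK ⇒ ggaaaaaaK   [K ::= a]
ggaaaaaaK ⇒ ggaaaaaaa   [K ::= a]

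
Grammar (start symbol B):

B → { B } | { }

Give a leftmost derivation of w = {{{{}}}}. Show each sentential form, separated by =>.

B => {B}   [B → { B }]
{B} => {{B}}   [B → { B }]
{{B}} => {{{B}}}   [B → { B }]
{{{B}}} => {{{{}}}}   [B → { }]

B => {B} => {{B}} => {{{B}}} => {{{{}}}}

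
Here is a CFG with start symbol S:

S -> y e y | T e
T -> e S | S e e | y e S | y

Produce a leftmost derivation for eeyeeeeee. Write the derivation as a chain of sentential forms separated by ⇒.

S⇒Te⇒eSe⇒eTee⇒eSeeee⇒eTeeeee⇒eeSeeeee⇒eeTeeeeee⇒eeyeeeeee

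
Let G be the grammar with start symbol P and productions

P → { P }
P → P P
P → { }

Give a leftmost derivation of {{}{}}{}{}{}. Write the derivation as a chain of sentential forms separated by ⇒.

P⇒PP⇒PPP⇒PPPP⇒{P}PPP⇒{PP}PPP⇒{{}P}PPP⇒{{}{}}PPP⇒{{}{}}{}PP⇒{{}{}}{}{}P⇒{{}{}}{}{}{}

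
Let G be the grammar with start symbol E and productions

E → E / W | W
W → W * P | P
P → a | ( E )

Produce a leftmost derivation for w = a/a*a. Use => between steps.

E => E/W   [E → E / W]
E/W => W/W   [E → W]
W/W => P/W   [W → P]
P/W => a/W   [P → a]
a/W => a/W*P   [W → W * P]
a/W*P => a/P*P   [W → P]
a/P*P => a/a*P   [P → a]
a/a*P => a/a*a   [P → a]

E=>E/W=>W/W=>P/W=>a/W=>a/W*P=>a/P*P=>a/a*P=>a/a*a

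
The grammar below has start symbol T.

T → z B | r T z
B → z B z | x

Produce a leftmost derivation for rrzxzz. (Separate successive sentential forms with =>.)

T=>rTz=>rrTzz=>rrzBzz=>rrzxzz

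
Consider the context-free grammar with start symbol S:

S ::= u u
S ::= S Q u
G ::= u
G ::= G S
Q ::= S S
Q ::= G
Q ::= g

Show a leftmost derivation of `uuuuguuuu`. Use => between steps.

S => SQu   [S ::= S Q u]
SQu => uuQu   [S ::= u u]
uuQu => uuSSu   [Q ::= S S]
uuSSu => uuSQuSu   [S ::= S Q u]
uuSQuSu => uuuuQuSu   [S ::= u u]
uuuuQuSu => uuuuguSu   [Q ::= g]
uuuuguSu => uuuuguuuu   [S ::= u u]

S=>SQu=>uuQu=>uuSSu=>uuSQuSu=>uuuuQuSu=>uuuuguSu=>uuuuguuuu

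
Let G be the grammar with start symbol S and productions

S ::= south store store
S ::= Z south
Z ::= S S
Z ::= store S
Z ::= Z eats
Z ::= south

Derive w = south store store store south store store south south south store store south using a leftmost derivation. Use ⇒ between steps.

S ⇒ Z south ⇒ S S south ⇒ Z south S south ⇒ S S south S south ⇒ south store store S south S south ⇒ south store store Z south south S south ⇒ south store store store S south south S south ⇒ south store store store south store store south south S south ⇒ south store store store south store store south south south store store south

S ⇒ Z south   [S ::= Z south]
Z south ⇒ S S south   [Z ::= S S]
S S south ⇒ Z south S south   [S ::= Z south]
Z south S south ⇒ S S south S south   [Z ::= S S]
S S south S south ⇒ south store store S south S south   [S ::= south store store]
south store store S south S south ⇒ south store store Z south south S south   [S ::= Z south]
south store store Z south south S south ⇒ south store store store S south south S south   [Z ::= store S]
south store store store S south south S south ⇒ south store store store south store store south south S south   [S ::= south store store]
south store store store south store store south south S south ⇒ south store store store south store store south south south store store south   [S ::= south store store]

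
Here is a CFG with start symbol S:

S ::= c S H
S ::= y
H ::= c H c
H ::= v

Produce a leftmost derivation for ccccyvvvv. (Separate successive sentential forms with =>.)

S => cSH   [S ::= c S H]
cSH => ccSHH   [S ::= c S H]
ccSHH => cccSHHH   [S ::= c S H]
cccSHHH => ccccSHHHH   [S ::= c S H]
ccccSHHHH => ccccyHHHH   [S ::= y]
ccccyHHHH => ccccyvHHH   [H ::= v]
ccccyvHHH => ccccyvvHH   [H ::= v]
ccccyvvHH => ccccyvvvH   [H ::= v]
ccccyvvvH => ccccyvvvv   [H ::= v]

S => cSH => ccSHH => cccSHHH => ccccSHHHH => ccccyHHHH => ccccyvHHH => ccccyvvHH => ccccyvvvH => ccccyvvvv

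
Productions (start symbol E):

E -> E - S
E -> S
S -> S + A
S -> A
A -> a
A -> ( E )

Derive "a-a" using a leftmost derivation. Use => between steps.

E => E-S => S-S => A-S => a-S => a-A => a-a

E => E-S   [E -> E - S]
E-S => S-S   [E -> S]
S-S => A-S   [S -> A]
A-S => a-S   [A -> a]
a-S => a-A   [S -> A]
a-A => a-a   [A -> a]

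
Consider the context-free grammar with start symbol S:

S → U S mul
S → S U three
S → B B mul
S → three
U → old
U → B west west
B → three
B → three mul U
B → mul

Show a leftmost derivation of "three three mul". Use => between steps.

S => B B mul => three B mul => three three mul

S => B B mul   [S → B B mul]
B B mul => three B mul   [B → three]
three B mul => three three mul   [B → three]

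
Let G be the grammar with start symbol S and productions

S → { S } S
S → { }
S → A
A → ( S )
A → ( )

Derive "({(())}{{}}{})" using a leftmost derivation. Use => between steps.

S => A   [S → A]
A => (S)   [A → ( S )]
(S) => ({S}S)   [S → { S } S]
({S}S) => ({A}S)   [S → A]
({A}S) => ({(S)}S)   [A → ( S )]
({(S)}S) => ({(A)}S)   [S → A]
({(A)}S) => ({(())}S)   [A → ( )]
({(())}S) => ({(())}{S}S)   [S → { S } S]
({(())}{S}S) => ({(())}{{}}S)   [S → { }]
({(())}{{}}S) => ({(())}{{}}{})   [S → { }]

S => A => (S) => ({S}S) => ({A}S) => ({(S)}S) => ({(A)}S) => ({(())}S) => ({(())}{S}S) => ({(())}{{}}S) => ({(())}{{}}{})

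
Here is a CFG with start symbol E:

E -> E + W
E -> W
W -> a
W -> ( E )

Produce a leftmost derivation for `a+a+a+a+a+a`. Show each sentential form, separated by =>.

E => E+W   [E -> E + W]
E+W => E+W+W   [E -> E + W]
E+W+W => E+W+W+W   [E -> E + W]
E+W+W+W => E+W+W+W+W   [E -> E + W]
E+W+W+W+W => E+W+W+W+W+W   [E -> E + W]
E+W+W+W+W+W => W+W+W+W+W+W   [E -> W]
W+W+W+W+W+W => a+W+W+W+W+W   [W -> a]
a+W+W+W+W+W => a+a+W+W+W+W   [W -> a]
a+a+W+W+W+W => a+a+a+W+W+W   [W -> a]
a+a+a+W+W+W => a+a+a+a+W+W   [W -> a]
a+a+a+a+W+W => a+a+a+a+a+W   [W -> a]
a+a+a+a+a+W => a+a+a+a+a+a   [W -> a]

E=>E+W=>E+W+W=>E+W+W+W=>E+W+W+W+W=>E+W+W+W+W+W=>W+W+W+W+W+W=>a+W+W+W+W+W=>a+a+W+W+W+W=>a+a+a+W+W+W=>a+a+a+a+W+W=>a+a+a+a+a+W=>a+a+a+a+a+a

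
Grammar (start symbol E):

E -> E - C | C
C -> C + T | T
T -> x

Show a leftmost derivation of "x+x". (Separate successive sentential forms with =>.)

E => C   [E -> C]
C => C+T   [C -> C + T]
C+T => T+T   [C -> T]
T+T => x+T   [T -> x]
x+T => x+x   [T -> x]

E => C => C+T => T+T => x+T => x+x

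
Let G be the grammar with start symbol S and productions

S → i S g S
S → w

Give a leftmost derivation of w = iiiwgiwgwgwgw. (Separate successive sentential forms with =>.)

S => iSgS   [S → i S g S]
iSgS => iiSgSgS   [S → i S g S]
iiSgSgS => iiiSgSgSgS   [S → i S g S]
iiiSgSgSgS => iiiwgSgSgS   [S → w]
iiiwgSgSgS => iiiwgiSgSgSgS   [S → i S g S]
iiiwgiSgSgSgS => iiiwgiwgSgSgS   [S → w]
iiiwgiwgSgSgS => iiiwgiwgwgSgS   [S → w]
iiiwgiwgwgSgS => iiiwgiwgwgwgS   [S → w]
iiiwgiwgwgwgS => iiiwgiwgwgwgw   [S → w]

S => iSgS => iiSgSgS => iiiSgSgSgS => iiiwgSgSgS => iiiwgiSgSgSgS => iiiwgiwgSgSgS => iiiwgiwgwgSgS => iiiwgiwgwgwgS => iiiwgiwgwgwgw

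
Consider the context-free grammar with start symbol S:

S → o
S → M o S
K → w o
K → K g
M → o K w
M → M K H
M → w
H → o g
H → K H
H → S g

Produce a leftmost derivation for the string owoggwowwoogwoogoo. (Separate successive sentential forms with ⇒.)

S⇒MoS⇒oKwoS⇒oKgwoS⇒oKggwoS⇒owoggwoS⇒owoggwoMoS⇒owoggwoMKHoS⇒owoggwoMKHKHoS⇒owoggwowKHKHoS⇒owoggwowwoHKHoS⇒owoggwowwoogKHoS⇒owoggwowwoogwoHoS⇒owoggwowwoogwoogoS⇒owoggwowwoogwoogoo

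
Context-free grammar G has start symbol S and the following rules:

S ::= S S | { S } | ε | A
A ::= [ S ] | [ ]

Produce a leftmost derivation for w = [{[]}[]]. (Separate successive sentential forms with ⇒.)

S ⇒ A   [S ::= A]
A ⇒ [S]   [A ::= [ S ]]
[S] ⇒ [SS]   [S ::= S S]
[SS] ⇒ [{S}S]   [S ::= { S }]
[{S}S] ⇒ [{A}S]   [S ::= A]
[{A}S] ⇒ [{[]}S]   [A ::= [ ]]
[{[]}S] ⇒ [{[]}A]   [S ::= A]
[{[]}A] ⇒ [{[]}[]]   [A ::= [ ]]

S ⇒ A ⇒ [S] ⇒ [SS] ⇒ [{S}S] ⇒ [{A}S] ⇒ [{[]}S] ⇒ [{[]}A] ⇒ [{[]}[]]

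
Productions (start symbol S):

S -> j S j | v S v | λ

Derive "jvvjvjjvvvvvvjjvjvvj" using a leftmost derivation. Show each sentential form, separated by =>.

S => jSj => jvSvj => jvvSvvj => jvvjSjvvj => jvvjvSvjvvj => jvvjvjSjvjvvj => jvvjvjjSjjvjvvj => jvvjvjjvSvjjvjvvj => jvvjvjjvvSvvjjvjvvj => jvvjvjjvvvSvvvjjvjvvj => jvvjvjjvvvvvvjjvjvvj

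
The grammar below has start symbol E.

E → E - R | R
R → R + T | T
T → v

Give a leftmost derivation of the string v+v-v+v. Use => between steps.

E => E-R => R-R => R+T-R => T+T-R => v+T-R => v+v-R => v+v-R+T => v+v-T+T => v+v-v+T => v+v-v+v

E => E-R   [E → E - R]
E-R => R-R   [E → R]
R-R => R+T-R   [R → R + T]
R+T-R => T+T-R   [R → T]
T+T-R => v+T-R   [T → v]
v+T-R => v+v-R   [T → v]
v+v-R => v+v-R+T   [R → R + T]
v+v-R+T => v+v-T+T   [R → T]
v+v-T+T => v+v-v+T   [T → v]
v+v-v+T => v+v-v+v   [T → v]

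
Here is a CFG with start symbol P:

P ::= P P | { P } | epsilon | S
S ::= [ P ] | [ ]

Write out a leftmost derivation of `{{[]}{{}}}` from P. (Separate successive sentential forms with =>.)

P=>{P}=>{PP}=>{{P}P}=>{{S}P}=>{{[]}P}=>{{[]}PP}=>{{[]}{P}P}=>{{[]}{PP}P}=>{{[]}{{P}P}P}=>{{[]}{{}P}P}=>{{[]}{{}}P}=>{{[]}{{}}}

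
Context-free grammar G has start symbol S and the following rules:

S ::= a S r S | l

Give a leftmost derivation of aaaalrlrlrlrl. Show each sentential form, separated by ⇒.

S ⇒ aSrS ⇒ aaSrSrS ⇒ aaaSrSrSrS ⇒ aaaaSrSrSrSrS ⇒ aaaalrSrSrSrS ⇒ aaaalrlrSrSrS ⇒ aaaalrlrlrSrS ⇒ aaaalrlrlrlrS ⇒ aaaalrlrlrlrl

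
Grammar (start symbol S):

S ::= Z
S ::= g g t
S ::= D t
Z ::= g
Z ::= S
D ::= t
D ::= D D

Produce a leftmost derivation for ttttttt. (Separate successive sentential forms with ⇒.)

S ⇒ Dt ⇒ DDt ⇒ DDDt ⇒ tDDt ⇒ tDDDt ⇒ tDDDDt ⇒ tDDDDDt ⇒ ttDDDDt ⇒ tttDDDt ⇒ ttttDDt ⇒ tttttDt ⇒ ttttttt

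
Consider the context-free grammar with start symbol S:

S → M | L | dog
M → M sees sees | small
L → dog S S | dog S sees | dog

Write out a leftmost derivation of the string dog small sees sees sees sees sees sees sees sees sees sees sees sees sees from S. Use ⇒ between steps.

S ⇒ L   [S → L]
L ⇒ dog S sees   [L → dog S sees]
dog S sees ⇒ dog M sees   [S → M]
dog M sees ⇒ dog M sees sees sees   [M → M sees sees]
dog M sees sees sees ⇒ dog M sees sees sees sees sees   [M → M sees sees]
dog M sees sees sees sees sees ⇒ dog M sees sees sees sees sees sees sees   [M → M sees sees]
dog M sees sees sees sees sees sees sees ⇒ dog M sees sees sees sees sees sees sees sees sees   [M → M sees sees]
dog M sees sees sees sees sees sees sees sees sees ⇒ dog M sees sees sees sees sees sees sees sees sees sees sees   [M → M sees sees]
dog M sees sees sees sees sees sees sees sees sees sees sees ⇒ dog M sees sees sees sees sees sees sees sees sees sees sees sees sees   [M → M sees sees]
dog M sees sees sees sees sees sees sees sees sees sees sees sees sees ⇒ dog small sees sees sees sees sees sees sees sees sees sees sees sees sees   [M → small]

S ⇒ L ⇒ dog S sees ⇒ dog M sees ⇒ dog M sees sees sees ⇒ dog M sees sees sees sees sees ⇒ dog M sees sees sees sees sees sees sees ⇒ dog M sees sees sees sees sees sees sees sees sees ⇒ dog M sees sees sees sees sees sees sees sees sees sees sees ⇒ dog M sees sees sees sees sees sees sees sees sees sees sees sees sees ⇒ dog small sees sees sees sees sees sees sees sees sees sees sees sees sees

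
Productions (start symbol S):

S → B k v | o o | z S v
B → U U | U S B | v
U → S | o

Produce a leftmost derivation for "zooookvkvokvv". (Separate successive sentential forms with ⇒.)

S ⇒ zSv ⇒ zBkvv ⇒ zUUkvv ⇒ zSUkvv ⇒ zBkvUkvv ⇒ zUUkvUkvv ⇒ zoUkvUkvv ⇒ zoSkvUkvv ⇒ zoBkvkvUkvv ⇒ zoUUkvkvUkvv ⇒ zoSUkvkvUkvv ⇒ zoooUkvkvUkvv ⇒ zooookvkvUkvv ⇒ zooookvkvokvv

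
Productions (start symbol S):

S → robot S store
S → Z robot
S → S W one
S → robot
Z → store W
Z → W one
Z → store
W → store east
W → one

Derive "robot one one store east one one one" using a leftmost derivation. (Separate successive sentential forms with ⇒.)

S ⇒ S W one ⇒ S W one W one ⇒ S W one W one W one ⇒ robot W one W one W one ⇒ robot one one W one W one ⇒ robot one one store east one W one ⇒ robot one one store east one one one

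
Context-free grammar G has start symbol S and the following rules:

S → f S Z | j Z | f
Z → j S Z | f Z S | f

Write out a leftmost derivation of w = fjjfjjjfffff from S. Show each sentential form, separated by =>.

S => fSZ => fjZZ => fjjSZZ => fjjfSZZZ => fjjfjZZZZ => fjjfjjSZZZZ => fjjfjjjZZZZZ => fjjfjjjfZZZZ => fjjfjjjffZZZ => fjjfjjjfffZZ => fjjfjjjffffZ => fjjfjjjfffff

S => fSZ   [S → f S Z]
fSZ => fjZZ   [S → j Z]
fjZZ => fjjSZZ   [Z → j S Z]
fjjSZZ => fjjfSZZZ   [S → f S Z]
fjjfSZZZ => fjjfjZZZZ   [S → j Z]
fjjfjZZZZ => fjjfjjSZZZZ   [Z → j S Z]
fjjfjjSZZZZ => fjjfjjjZZZZZ   [S → j Z]
fjjfjjjZZZZZ => fjjfjjjfZZZZ   [Z → f]
fjjfjjjfZZZZ => fjjfjjjffZZZ   [Z → f]
fjjfjjjffZZZ => fjjfjjjfffZZ   [Z → f]
fjjfjjjfffZZ => fjjfjjjffffZ   [Z → f]
fjjfjjjffffZ => fjjfjjjfffff   [Z → f]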